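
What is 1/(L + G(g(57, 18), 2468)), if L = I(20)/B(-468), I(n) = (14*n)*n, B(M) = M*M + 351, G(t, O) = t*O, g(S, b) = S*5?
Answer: 8775/6172159724 ≈ 1.4217e-6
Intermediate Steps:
g(S, b) = 5*S
G(t, O) = O*t
B(M) = 351 + M² (B(M) = M² + 351 = 351 + M²)
I(n) = 14*n²
L = 224/8775 (L = (14*20²)/(351 + (-468)²) = (14*400)/(351 + 219024) = 5600/219375 = 5600*(1/219375) = 224/8775 ≈ 0.025527)
1/(L + G(g(57, 18), 2468)) = 1/(224/8775 + 2468*(5*57)) = 1/(224/8775 + 2468*285) = 1/(224/8775 + 703380) = 1/(6172159724/8775) = 8775/6172159724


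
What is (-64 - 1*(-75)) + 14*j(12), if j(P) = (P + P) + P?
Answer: 515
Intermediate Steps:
j(P) = 3*P (j(P) = 2*P + P = 3*P)
(-64 - 1*(-75)) + 14*j(12) = (-64 - 1*(-75)) + 14*(3*12) = (-64 + 75) + 14*36 = 11 + 504 = 515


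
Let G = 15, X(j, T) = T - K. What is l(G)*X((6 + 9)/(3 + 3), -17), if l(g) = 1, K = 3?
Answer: -20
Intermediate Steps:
X(j, T) = -3 + T (X(j, T) = T - 1*3 = T - 3 = -3 + T)
l(G)*X((6 + 9)/(3 + 3), -17) = 1*(-3 - 17) = 1*(-20) = -20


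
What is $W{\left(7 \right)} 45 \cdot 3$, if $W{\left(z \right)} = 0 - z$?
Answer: $-945$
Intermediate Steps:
$W{\left(z \right)} = - z$
$W{\left(7 \right)} 45 \cdot 3 = \left(-1\right) 7 \cdot 45 \cdot 3 = \left(-7\right) 45 \cdot 3 = \left(-315\right) 3 = -945$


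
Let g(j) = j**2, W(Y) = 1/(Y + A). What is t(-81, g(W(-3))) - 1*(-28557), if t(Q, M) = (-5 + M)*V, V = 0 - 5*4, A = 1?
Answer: 28652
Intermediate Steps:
V = -20 (V = 0 - 20 = -20)
W(Y) = 1/(1 + Y) (W(Y) = 1/(Y + 1) = 1/(1 + Y))
t(Q, M) = 100 - 20*M (t(Q, M) = (-5 + M)*(-20) = 100 - 20*M)
t(-81, g(W(-3))) - 1*(-28557) = (100 - 20/(1 - 3)**2) - 1*(-28557) = (100 - 20*(1/(-2))**2) + 28557 = (100 - 20*(-1/2)**2) + 28557 = (100 - 20*1/4) + 28557 = (100 - 5) + 28557 = 95 + 28557 = 28652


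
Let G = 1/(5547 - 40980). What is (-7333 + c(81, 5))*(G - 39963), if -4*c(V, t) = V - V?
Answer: 10383593850340/35433 ≈ 2.9305e+8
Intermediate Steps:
G = -1/35433 (G = 1/(-35433) = -1/35433 ≈ -2.8222e-5)
c(V, t) = 0 (c(V, t) = -(V - V)/4 = -1/4*0 = 0)
(-7333 + c(81, 5))*(G - 39963) = (-7333 + 0)*(-1/35433 - 39963) = -7333*(-1416008980/35433) = 10383593850340/35433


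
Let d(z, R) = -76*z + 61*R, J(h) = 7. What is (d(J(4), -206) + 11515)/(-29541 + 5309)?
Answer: 1583/24232 ≈ 0.065327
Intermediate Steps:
(d(J(4), -206) + 11515)/(-29541 + 5309) = ((-76*7 + 61*(-206)) + 11515)/(-29541 + 5309) = ((-532 - 12566) + 11515)/(-24232) = (-13098 + 11515)*(-1/24232) = -1583*(-1/24232) = 1583/24232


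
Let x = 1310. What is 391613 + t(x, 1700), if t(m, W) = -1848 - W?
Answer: 388065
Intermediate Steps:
391613 + t(x, 1700) = 391613 + (-1848 - 1*1700) = 391613 + (-1848 - 1700) = 391613 - 3548 = 388065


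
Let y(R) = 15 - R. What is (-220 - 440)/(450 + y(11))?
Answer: -330/227 ≈ -1.4537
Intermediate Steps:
(-220 - 440)/(450 + y(11)) = (-220 - 440)/(450 + (15 - 1*11)) = -660/(450 + (15 - 11)) = -660/(450 + 4) = -660/454 = -660*1/454 = -330/227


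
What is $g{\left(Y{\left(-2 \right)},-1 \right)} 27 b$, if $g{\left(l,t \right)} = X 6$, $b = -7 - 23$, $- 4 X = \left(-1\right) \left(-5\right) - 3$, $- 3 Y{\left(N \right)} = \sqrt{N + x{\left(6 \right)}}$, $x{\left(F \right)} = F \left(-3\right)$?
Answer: $2430$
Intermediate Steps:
$x{\left(F \right)} = - 3 F$
$Y{\left(N \right)} = - \frac{\sqrt{-18 + N}}{3}$ ($Y{\left(N \right)} = - \frac{\sqrt{N - 18}}{3} = - \frac{\sqrt{-18 + N}}{3}$)
$X = - \frac{1}{2}$ ($X = - \frac{\left(-1\right) \left(-5\right) - 3}{4} = - \frac{5 - 3}{4} = \left(- \frac{1}{4}\right) 2 = - \frac{1}{2} \approx -0.5$)
$b = -30$ ($b = -7 - 23 = -30$)
$g{\left(l,t \right)} = -3$ ($g{\left(l,t \right)} = \left(- \frac{1}{2}\right) 6 = -3$)
$g{\left(Y{\left(-2 \right)},-1 \right)} 27 b = \left(-3\right) 27 \left(-30\right) = \left(-81\right) \left(-30\right) = 2430$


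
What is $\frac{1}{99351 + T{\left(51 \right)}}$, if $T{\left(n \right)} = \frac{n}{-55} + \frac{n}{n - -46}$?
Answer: $\frac{5335}{530035443} \approx 1.0065 \cdot 10^{-5}$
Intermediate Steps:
$T{\left(n \right)} = - \frac{n}{55} + \frac{n}{46 + n}$ ($T{\left(n \right)} = n \left(- \frac{1}{55}\right) + \frac{n}{n + 46} = - \frac{n}{55} + \frac{n}{46 + n}$)
$\frac{1}{99351 + T{\left(51 \right)}} = \frac{1}{99351 + \frac{1}{55} \cdot 51 \frac{1}{46 + 51} \left(9 - 51\right)} = \frac{1}{99351 + \frac{1}{55} \cdot 51 \cdot \frac{1}{97} \left(9 - 51\right)} = \frac{1}{99351 + \frac{1}{55} \cdot 51 \cdot \frac{1}{97} \left(-42\right)} = \frac{1}{99351 - \frac{2142}{5335}} = \frac{1}{\frac{530035443}{5335}} = \frac{5335}{530035443}$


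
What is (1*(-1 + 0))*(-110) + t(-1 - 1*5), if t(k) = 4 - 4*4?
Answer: 98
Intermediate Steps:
t(k) = -12 (t(k) = 4 - 16 = -12)
(1*(-1 + 0))*(-110) + t(-1 - 1*5) = (1*(-1 + 0))*(-110) - 12 = (1*(-1))*(-110) - 12 = -1*(-110) - 12 = 110 - 12 = 98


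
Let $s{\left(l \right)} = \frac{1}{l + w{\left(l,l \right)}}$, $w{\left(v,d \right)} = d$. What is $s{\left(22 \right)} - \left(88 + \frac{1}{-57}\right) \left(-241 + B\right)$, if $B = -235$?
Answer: $\frac{105034217}{2508} \approx 41880.0$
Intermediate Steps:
$s{\left(l \right)} = \frac{1}{2 l}$ ($s{\left(l \right)} = \frac{1}{l + l} = \frac{1}{2 l}$)
$s{\left(22 \right)} - \left(88 + \frac{1}{-57}\right) \left(-241 + B\right) = \frac{1}{2 \cdot 22} - \left(88 + \frac{1}{-57}\right) \left(-241 - 235\right) = \frac{1}{2} \cdot \frac{1}{22} - \left(88 - \frac{1}{57}\right) \left(-476\right) = \frac{1}{44} - \frac{5015}{57} \left(-476\right) = \frac{1}{44} - - \frac{2387140}{57} = \frac{1}{44} + \frac{2387140}{57} = \frac{105034217}{2508}$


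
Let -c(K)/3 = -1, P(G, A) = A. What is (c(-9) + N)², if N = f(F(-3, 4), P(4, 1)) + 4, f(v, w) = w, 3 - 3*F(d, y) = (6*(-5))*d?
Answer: 64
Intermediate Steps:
F(d, y) = 1 + 10*d (F(d, y) = 1 - 6*(-5)*d/3 = 1 - (-10)*d = 1 + 10*d)
N = 5 (N = 1 + 4 = 5)
c(K) = 3 (c(K) = -3*(-1) = 3)
(c(-9) + N)² = (3 + 5)² = 8² = 64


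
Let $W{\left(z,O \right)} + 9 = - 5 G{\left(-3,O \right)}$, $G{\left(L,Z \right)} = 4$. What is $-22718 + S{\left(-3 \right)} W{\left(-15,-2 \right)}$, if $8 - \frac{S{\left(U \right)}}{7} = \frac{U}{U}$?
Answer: $-24139$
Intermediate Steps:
$W{\left(z,O \right)} = -29$ ($W{\left(z,O \right)} = -9 - 20 = -29$)
$S{\left(U \right)} = 49$ ($S{\left(U \right)} = 56 - 7 \frac{U}{U} = 56 - 7 = 49$)
$-22718 + S{\left(-3 \right)} W{\left(-15,-2 \right)} = -22718 + 49 \left(-29\right) = -22718 - 1421 = -24139$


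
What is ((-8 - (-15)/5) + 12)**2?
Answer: 49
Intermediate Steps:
((-8 - (-15)/5) + 12)**2 = ((-8 - 1*(-3)) + 12)**2 = ((-8 + 3) + 12)**2 = (-5 + 12)**2 = 7**2 = 49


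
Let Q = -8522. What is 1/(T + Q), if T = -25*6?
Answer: -1/8672 ≈ -0.00011531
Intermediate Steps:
T = -150
1/(T + Q) = 1/(-150 - 8522) = 1/(-8672) = -1/8672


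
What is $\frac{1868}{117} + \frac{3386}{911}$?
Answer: $\frac{2097910}{106587} \approx 19.683$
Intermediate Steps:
$\frac{1868}{117} + \frac{3386}{911} = \frac{2097910}{106587}$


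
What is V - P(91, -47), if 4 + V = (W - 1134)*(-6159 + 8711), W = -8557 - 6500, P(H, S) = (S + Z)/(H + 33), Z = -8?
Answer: -5123610009/124 ≈ -4.1319e+7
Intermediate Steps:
P(H, S) = (-8 + S)/(33 + H) (P(H, S) = (S - 8)/(H + 33) = (-8 + S)/(33 + H))
W = -15057
V = -41319436 (V = -4 + (-15057 - 1134)*(-6159 + 8711) = -4 - 16191*2552 = -4 - 41319432 = -41319436)
V - P(91, -47) = -41319436 - (-8 - 47)/(33 + 91) = -41319436 - (-55)/124 = -41319436 - 1*(-55/124) = -41319436 + 55/124 = -5123610009/124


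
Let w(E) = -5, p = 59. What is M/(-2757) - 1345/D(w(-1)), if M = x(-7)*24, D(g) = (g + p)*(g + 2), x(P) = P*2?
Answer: 1254199/148878 ≈ 8.4243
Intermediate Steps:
x(P) = 2*P
D(g) = (2 + g)*(59 + g) (D(g) = (g + 59)*(g + 2) = (59 + g)*(2 + g) = (2 + g)*(59 + g))
M = -336 (M = (2*(-7))*24 = -14*24 = -336)
M/(-2757) - 1345/D(w(-1)) = -336/(-2757) - 1345/(118 + (-5)**2 + 61*(-5)) = -336*(-1/2757) - 1345/(118 + 25 - 305) = 112/919 - 1345/(-162) = 112/919 - 1345*(-1/162) = 112/919 + 1345/162 = 1254199/148878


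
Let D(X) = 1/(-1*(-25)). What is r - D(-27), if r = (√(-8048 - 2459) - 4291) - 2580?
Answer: -171776/25 + I*√10507 ≈ -6871.0 + 102.5*I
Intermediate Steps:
D(X) = 1/25
r = -6871 + I*√10507 (r = (√(-10507) - 4291) - 2580 = (I*√10507 - 4291) - 2580 = (-4291 + I*√10507) - 2580 = -6871 + I*√10507 ≈ -6871.0 + 102.5*I)
r - D(-27) = (-6871 + I*√10507) - 1*1/25 = (-6871 + I*√10507) - 1/25 = -171776/25 + I*√10507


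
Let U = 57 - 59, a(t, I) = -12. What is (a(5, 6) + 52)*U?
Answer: -80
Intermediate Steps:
U = -2
(a(5, 6) + 52)*U = (-12 + 52)*(-2) = 40*(-2) = -80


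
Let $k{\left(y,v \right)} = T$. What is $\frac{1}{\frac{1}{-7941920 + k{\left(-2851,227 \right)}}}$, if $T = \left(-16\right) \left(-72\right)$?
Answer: $-7940768$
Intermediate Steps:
$T = 1152$
$k{\left(y,v \right)} = 1152$
$\frac{1}{\frac{1}{-7941920 + k{\left(-2851,227 \right)}}} = \frac{1}{\frac{1}{-7941920 + 1152}} = \frac{1}{\frac{1}{-7940768}} = \frac{1}{- \frac{1}{7940768}} = -7940768$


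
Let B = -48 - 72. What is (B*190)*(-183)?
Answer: 4172400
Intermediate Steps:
B = -120
(B*190)*(-183) = -120*190*(-183) = -22800*(-183) = 4172400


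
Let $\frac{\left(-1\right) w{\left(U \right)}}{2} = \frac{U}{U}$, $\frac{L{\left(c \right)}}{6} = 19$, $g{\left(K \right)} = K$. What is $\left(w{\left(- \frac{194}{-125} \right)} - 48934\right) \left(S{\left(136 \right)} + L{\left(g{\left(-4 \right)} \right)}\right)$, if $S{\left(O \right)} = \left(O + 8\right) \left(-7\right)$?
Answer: $43748784$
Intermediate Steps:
$L{\left(c \right)} = 114$ ($L{\left(c \right)} = 6 \cdot 19 = 114$)
$S{\left(O \right)} = -56 - 7 O$ ($S{\left(O \right)} = \left(8 + O\right) \left(-7\right) = -56 - 7 O$)
$w{\left(U \right)} = -2$ ($w{\left(U \right)} = - 2 \frac{U}{U} = \left(-2\right) 1 = -2$)
$\left(w{\left(- \frac{194}{-125} \right)} - 48934\right) \left(S{\left(136 \right)} + L{\left(g{\left(-4 \right)} \right)}\right) = \left(-2 - 48934\right) \left(\left(-56 - 952\right) + 114\right) = - 48936 \left(\left(-56 - 952\right) + 114\right) = - 48936 \left(-1008 + 114\right) = \left(-48936\right) \left(-894\right) = 43748784$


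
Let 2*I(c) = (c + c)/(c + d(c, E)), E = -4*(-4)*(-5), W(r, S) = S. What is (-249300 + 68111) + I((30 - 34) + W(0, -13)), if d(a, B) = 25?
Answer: -1449529/8 ≈ -1.8119e+5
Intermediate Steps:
E = -80 (E = 16*(-5) = -80)
I(c) = c/(25 + c) (I(c) = ((c + c)/(c + 25))/2 = ((2*c)/(25 + c))/2 = (2*c/(25 + c))/2 = c/(25 + c))
(-249300 + 68111) + I((30 - 34) + W(0, -13)) = (-249300 + 68111) + ((30 - 34) - 13)/(25 + ((30 - 34) - 13)) = -181189 + (-4 - 13)/(25 + (-4 - 13)) = -181189 - 17/(25 - 17) = -181189 - 17/8 = -1449529/8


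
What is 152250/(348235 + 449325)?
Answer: 15225/79756 ≈ 0.19089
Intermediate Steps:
152250/(348235 + 449325) = 152250/797560 = 152250*(1/797560) = 15225/79756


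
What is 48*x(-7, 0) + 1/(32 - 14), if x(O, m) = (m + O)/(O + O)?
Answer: 433/18 ≈ 24.056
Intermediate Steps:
x(O, m) = (O + m)/(2*O) (x(O, m) = (O + m)/((2*O)) = (O + m)*(1/(2*O)) = (O + m)/(2*O))
48*x(-7, 0) + 1/(32 - 14) = 48*((1/2)*(-7 + 0)/(-7)) + 1/(32 - 14) = 48*((1/2)*(-1/7)*(-7)) + 1/18 = 48*(1/2) + 1/18 = 24 + 1/18 = 433/18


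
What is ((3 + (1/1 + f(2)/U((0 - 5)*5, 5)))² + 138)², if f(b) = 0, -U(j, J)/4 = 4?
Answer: 23716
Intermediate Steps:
U(j, J) = -16 (U(j, J) = -4*4 = -16)
((3 + (1/1 + f(2)/U((0 - 5)*5, 5)))² + 138)² = ((3 + (1/1 + 0/(-16)))² + 138)² = ((3 + (1*1 + 0*(-1/16)))² + 138)² = ((3 + (1 + 0))² + 138)² = ((3 + 1)² + 138)² = (4² + 138)² = (16 + 138)² = 154² = 23716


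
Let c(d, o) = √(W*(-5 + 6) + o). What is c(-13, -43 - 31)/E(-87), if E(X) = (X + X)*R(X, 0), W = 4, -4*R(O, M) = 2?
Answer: I*√70/87 ≈ 0.096168*I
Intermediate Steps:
R(O, M) = -½ (R(O, M) = -¼*2 = -½)
E(X) = -X (E(X) = (X + X)*(-½) = (2*X)*(-½) = -X)
c(d, o) = √(4 + o) (c(d, o) = √(4*(-5 + 6) + o) = √(4*1 + o) = √(4 + o))
c(-13, -43 - 31)/E(-87) = √(4 + (-43 - 31))/((-1*(-87))) = √(4 - 74)/87 = √(-70)*(1/87) = (I*√70)*(1/87) = I*√70/87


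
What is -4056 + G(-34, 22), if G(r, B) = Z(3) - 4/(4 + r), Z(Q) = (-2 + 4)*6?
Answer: -60658/15 ≈ -4043.9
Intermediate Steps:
Z(Q) = 12 (Z(Q) = 2*6 = 12)
G(r, B) = 12 - 4/(4 + r)
-4056 + G(-34, 22) = -4056 + 4*(11 + 3*(-34))/(4 - 34) = -4056 + 4*(11 - 102)/(-30) = -4056 + 4*(-1/30)*(-91) = -4056 + 182/15 = -60658/15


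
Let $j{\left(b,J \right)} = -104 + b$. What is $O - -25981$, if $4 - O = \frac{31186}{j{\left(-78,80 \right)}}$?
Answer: $\frac{2380228}{91} \approx 26156.0$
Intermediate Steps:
$O = \frac{15957}{91}$ ($O = 4 - \frac{31186}{-104 - 78} = 4 - \frac{31186}{-182} = 4 - 31186 \left(- \frac{1}{182}\right) = 4 - - \frac{15593}{91} = 4 + \frac{15593}{91} = \frac{15957}{91} \approx 175.35$)
$O - -25981 = \frac{15957}{91} - -25981 = \frac{15957}{91} + 25981 = \frac{2380228}{91}$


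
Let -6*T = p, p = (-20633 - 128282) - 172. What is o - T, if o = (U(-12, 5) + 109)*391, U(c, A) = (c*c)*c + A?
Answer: -3935531/6 ≈ -6.5592e+5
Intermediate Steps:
p = -149087 (p = -148915 - 172 = -149087)
U(c, A) = A + c³ (U(c, A) = c²*c + A = c³ + A = A + c³)
o = -631074 (o = ((5 + (-12)³) + 109)*391 = ((5 - 1728) + 109)*391 = (-1723 + 109)*391 = -1614*391 = -631074)
T = 149087/6 (T = -⅙*(-149087) = 149087/6 ≈ 24848.)
o - T = -631074 - 1*149087/6 = -631074 - 149087/6 = -3935531/6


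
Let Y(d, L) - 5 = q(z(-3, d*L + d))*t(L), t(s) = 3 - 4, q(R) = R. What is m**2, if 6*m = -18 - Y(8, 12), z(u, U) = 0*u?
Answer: 529/36 ≈ 14.694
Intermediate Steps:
z(u, U) = 0
t(s) = -1
Y(d, L) = 5 (Y(d, L) = 5 + 0*(-1) = 5 + 0 = 5)
m = -23/6 (m = (-18 - 1*5)/6 = (-18 - 5)/6 = (1/6)*(-23) = -23/6 ≈ -3.8333)
m**2 = (-23/6)**2 = 529/36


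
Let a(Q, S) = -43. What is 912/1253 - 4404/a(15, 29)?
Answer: 5557428/53879 ≈ 103.15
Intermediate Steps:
912/1253 - 4404/a(15, 29) = 912/1253 - 4404/(-43) = 912*(1/1253) - 4404*(-1/43) = 912/1253 + 4404/43 = 5557428/53879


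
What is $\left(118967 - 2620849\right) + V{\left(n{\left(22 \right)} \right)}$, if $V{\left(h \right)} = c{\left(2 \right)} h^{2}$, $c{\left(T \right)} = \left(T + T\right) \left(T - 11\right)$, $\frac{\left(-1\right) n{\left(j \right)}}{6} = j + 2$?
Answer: $-3248378$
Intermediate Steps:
$n{\left(j \right)} = -12 - 6 j$ ($n{\left(j \right)} = - 6 \left(j + 2\right) = - 6 \left(2 + j\right) = -12 - 6 j$)
$c{\left(T \right)} = 2 T \left(-11 + T\right)$
$V{\left(h \right)} = - 36 h^{2}$ ($V{\left(h \right)} = 2 \cdot 2 \left(-11 + 2\right) h^{2} = 2 \cdot 2 \left(-9\right) h^{2} = - 36 h^{2}$)
$\left(118967 - 2620849\right) + V{\left(n{\left(22 \right)} \right)} = \left(118967 - 2620849\right) - 36 \left(-12 - 132\right)^{2} = -2501882 - 36 \left(-12 - 132\right)^{2} = -2501882 - 36 \left(-144\right)^{2} = -2501882 - 746496 = -3248378$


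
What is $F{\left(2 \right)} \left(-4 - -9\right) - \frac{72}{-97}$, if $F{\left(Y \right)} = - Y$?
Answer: $- \frac{898}{97} \approx -9.2577$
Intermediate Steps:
$F{\left(2 \right)} \left(-4 - -9\right) - \frac{72}{-97} = \left(-1\right) 2 \left(-4 - -9\right) - \frac{72}{-97} = - 2 \left(-4 + 9\right) - 72 \left(- \frac{1}{97}\right) = \left(-2\right) 5 - - \frac{72}{97} = -10 + \frac{72}{97} = - \frac{898}{97}$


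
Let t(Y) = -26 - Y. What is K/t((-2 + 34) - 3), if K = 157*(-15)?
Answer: 471/11 ≈ 42.818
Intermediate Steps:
K = -2355
K/t((-2 + 34) - 3) = -2355/(-26 - ((-2 + 34) - 3)) = -2355/(-26 - (32 - 3)) = -2355/(-26 - 1*29) = -2355/(-26 - 29) = -2355/(-55) = -2355*(-1/55) = 471/11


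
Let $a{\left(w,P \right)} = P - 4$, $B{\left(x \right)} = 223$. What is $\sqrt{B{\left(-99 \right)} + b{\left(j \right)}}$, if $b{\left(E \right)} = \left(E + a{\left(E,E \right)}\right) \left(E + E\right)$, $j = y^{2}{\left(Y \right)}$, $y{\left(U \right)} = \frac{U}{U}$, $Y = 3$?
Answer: $\sqrt{219} \approx 14.799$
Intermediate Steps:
$y{\left(U \right)} = 1$
$a{\left(w,P \right)} = -4 + P$ ($a{\left(w,P \right)} = P - 4 = -4 + P$)
$j = 1$ ($j = 1^{2} = 1$)
$b{\left(E \right)} = 2 E \left(-4 + 2 E\right)$ ($b{\left(E \right)} = \left(E + \left(-4 + E\right)\right) \left(E + E\right) = \left(-4 + 2 E\right) 2 E = 2 E \left(-4 + 2 E\right)$)
$\sqrt{B{\left(-99 \right)} + b{\left(j \right)}} = \sqrt{223 + 4 \cdot 1 \left(-2 + 1\right)} = \sqrt{223 + 4 \cdot 1 \left(-1\right)} = \sqrt{223 - 4} = \sqrt{219}$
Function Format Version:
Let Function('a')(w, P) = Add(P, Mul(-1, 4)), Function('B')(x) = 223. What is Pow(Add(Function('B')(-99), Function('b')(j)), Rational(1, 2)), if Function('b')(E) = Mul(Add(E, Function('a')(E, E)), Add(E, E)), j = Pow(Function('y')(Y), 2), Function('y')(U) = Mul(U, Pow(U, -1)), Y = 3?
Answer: Pow(219, Rational(1, 2)) ≈ 14.799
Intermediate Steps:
Function('y')(U) = 1
Function('a')(w, P) = Add(-4, P) (Function('a')(w, P) = Add(P, -4) = Add(-4, P))
j = 1 (j = Pow(1, 2) = 1)
Function('b')(E) = Mul(2, E, Add(-4, Mul(2, E))) (Function('b')(E) = Mul(Add(E, Add(-4, E)), Add(E, E)) = Mul(Add(-4, Mul(2, E)), Mul(2, E)) = Mul(2, E, Add(-4, Mul(2, E))))
Pow(Add(Function('B')(-99), Function('b')(j)), Rational(1, 2)) = Pow(Add(223, Mul(4, 1, Add(-2, 1))), Rational(1, 2)) = Pow(Add(223, Mul(4, 1, -1)), Rational(1, 2)) = Pow(Add(223, -4), Rational(1, 2)) = Pow(219, Rational(1, 2))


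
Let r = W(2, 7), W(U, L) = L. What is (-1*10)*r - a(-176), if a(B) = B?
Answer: 106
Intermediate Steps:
r = 7
(-1*10)*r - a(-176) = -1*10*7 - 1*(-176) = -10*7 + 176 = -70 + 176 = 106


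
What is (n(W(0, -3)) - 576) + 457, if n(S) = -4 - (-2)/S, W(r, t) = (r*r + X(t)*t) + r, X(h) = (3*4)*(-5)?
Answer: -11069/90 ≈ -122.99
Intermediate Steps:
X(h) = -60 (X(h) = 12*(-5) = -60)
W(r, t) = r + r² - 60*t (W(r, t) = (r*r - 60*t) + r = (r² - 60*t) + r = r + r² - 60*t)
n(S) = -4 + 2/S
(n(W(0, -3)) - 576) + 457 = ((-4 + 2/(0 + 0² - 60*(-3))) - 576) + 457 = ((-4 + 2/(0 + 0 + 180)) - 576) + 457 = ((-4 + 2/180) - 576) + 457 = ((-4 + 2*(1/180)) - 576) + 457 = ((-4 + 1/90) - 576) + 457 = (-359/90 - 576) + 457 = -52199/90 + 457 = -11069/90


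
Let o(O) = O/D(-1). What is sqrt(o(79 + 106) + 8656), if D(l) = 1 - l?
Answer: sqrt(34994)/2 ≈ 93.533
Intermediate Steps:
o(O) = O/2 (o(O) = O/(1 - 1*(-1)) = O/(1 + 1) = O/2)
sqrt(o(79 + 106) + 8656) = sqrt((79 + 106)/2 + 8656) = sqrt((1/2)*185 + 8656) = sqrt(185/2 + 8656) = sqrt(17497/2) = sqrt(34994)/2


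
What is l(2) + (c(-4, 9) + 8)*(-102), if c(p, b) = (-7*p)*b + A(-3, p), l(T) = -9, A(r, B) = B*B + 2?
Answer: -28365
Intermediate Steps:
A(r, B) = 2 + B² (A(r, B) = B² + 2 = 2 + B²)
c(p, b) = 2 + p² - 7*b*p (c(p, b) = (-7*p)*b + (2 + p²) = -7*b*p + (2 + p²) = 2 + p² - 7*b*p)
l(2) + (c(-4, 9) + 8)*(-102) = -9 + ((2 + (-4)² - 7*9*(-4)) + 8)*(-102) = -9 + ((2 + 16 + 252) + 8)*(-102) = -9 + (270 + 8)*(-102) = -9 + 278*(-102) = -9 - 28356 = -28365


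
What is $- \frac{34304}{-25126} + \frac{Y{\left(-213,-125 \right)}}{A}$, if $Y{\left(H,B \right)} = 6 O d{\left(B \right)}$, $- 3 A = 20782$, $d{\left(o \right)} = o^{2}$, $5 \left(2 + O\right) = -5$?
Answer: $\frac{5478242057}{130542133} \approx 41.965$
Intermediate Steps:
$O = -3$ ($O = -2 + \frac{1}{5} \left(-5\right) = -2 - 1 = -3$)
$A = - \frac{20782}{3}$ ($A = \left(- \frac{1}{3}\right) 20782 = - \frac{20782}{3} \approx -6927.3$)
$Y{\left(H,B \right)} = - 18 B^{2}$ ($Y{\left(H,B \right)} = 6 \left(-3\right) B^{2} = - 18 B^{2}$)
$- \frac{34304}{-25126} + \frac{Y{\left(-213,-125 \right)}}{A} = - \frac{34304}{-25126} + \frac{\left(-18\right) \left(-125\right)^{2}}{- \frac{20782}{3}} = \left(-34304\right) \left(- \frac{1}{25126}\right) + \left(-18\right) 15625 \left(- \frac{3}{20782}\right) = \frac{17152}{12563} - - \frac{421875}{10391} = \frac{17152}{12563} + \frac{421875}{10391} = \frac{5478242057}{130542133}$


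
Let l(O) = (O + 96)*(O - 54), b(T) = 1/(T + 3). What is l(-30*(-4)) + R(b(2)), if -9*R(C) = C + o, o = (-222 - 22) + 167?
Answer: 213968/15 ≈ 14265.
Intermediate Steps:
o = -77 (o = -244 + 167 = -77)
b(T) = 1/(3 + T)
l(O) = (-54 + O)*(96 + O) (l(O) = (96 + O)*(-54 + O) = (-54 + O)*(96 + O))
R(C) = 77/9 - C/9 (R(C) = -(C - 77)/9 = -(-77 + C)/9 = 77/9 - C/9)
l(-30*(-4)) + R(b(2)) = (-5184 + (-30*(-4))**2 + 42*(-30*(-4))) + (77/9 - 1/(9*(3 + 2))) = (-5184 + 120**2 + 42*120) + (77/9 - 1/9/5) = (-5184 + 14400 + 5040) + (77/9 - 1/9*1/5) = 14256 + (77/9 - 1/45) = 14256 + 128/15 = 213968/15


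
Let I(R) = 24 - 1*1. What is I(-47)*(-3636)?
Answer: -83628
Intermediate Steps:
I(R) = 23 (I(R) = 24 - 1 = 23)
I(-47)*(-3636) = 23*(-3636) = -83628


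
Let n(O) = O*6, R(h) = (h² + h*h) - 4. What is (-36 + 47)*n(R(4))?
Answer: 1848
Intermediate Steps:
R(h) = -4 + 2*h² (R(h) = (h² + h²) - 4 = 2*h² - 4 = -4 + 2*h²)
n(O) = 6*O
(-36 + 47)*n(R(4)) = (-36 + 47)*(6*(-4 + 2*4²)) = 11*(6*(-4 + 2*16)) = 11*(6*(-4 + 32)) = 11*(6*28) = 11*168 = 1848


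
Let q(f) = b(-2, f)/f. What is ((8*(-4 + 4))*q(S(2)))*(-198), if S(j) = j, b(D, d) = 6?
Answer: 0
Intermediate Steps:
q(f) = 6/f
((8*(-4 + 4))*q(S(2)))*(-198) = ((8*(-4 + 4))*(6/2))*(-198) = ((8*0)*(6*(½)))*(-198) = (0*3)*(-198) = 0*(-198) = 0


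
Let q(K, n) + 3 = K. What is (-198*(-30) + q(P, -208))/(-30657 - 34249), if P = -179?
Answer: -2879/32453 ≈ -0.088713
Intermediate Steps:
q(K, n) = -3 + K
(-198*(-30) + q(P, -208))/(-30657 - 34249) = (-198*(-30) + (-3 - 179))/(-30657 - 34249) = (5940 - 182)/(-64906) = 5758*(-1/64906) = -2879/32453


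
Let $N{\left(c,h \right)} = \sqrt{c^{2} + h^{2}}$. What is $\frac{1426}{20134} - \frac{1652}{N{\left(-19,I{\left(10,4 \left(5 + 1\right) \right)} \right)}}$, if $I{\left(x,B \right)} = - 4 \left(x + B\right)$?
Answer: $\frac{713}{10067} - \frac{1652 \sqrt{18857}}{18857} \approx -11.959$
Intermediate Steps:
$I{\left(x,B \right)} = - 4 B - 4 x$ ($I{\left(x,B \right)} = - 4 \left(B + x\right) = - 4 B - 4 x$)
$\frac{1426}{20134} - \frac{1652}{N{\left(-19,I{\left(10,4 \left(5 + 1\right) \right)} \right)}} = \frac{1426}{20134} - \frac{1652}{\sqrt{\left(-19\right)^{2} + \left(- 4 \cdot 4 \left(5 + 1\right) - 40\right)^{2}}} = 1426 \cdot \frac{1}{20134} - \frac{1652}{\sqrt{361 + \left(- 4 \cdot 4 \cdot 6 - 40\right)^{2}}} = \frac{713}{10067} - \frac{1652}{\sqrt{361 + \left(\left(-4\right) 24 - 40\right)^{2}}} = \frac{713}{10067} - \frac{1652}{\sqrt{361 + \left(-96 - 40\right)^{2}}} = \frac{713}{10067} - \frac{1652}{\sqrt{361 + \left(-136\right)^{2}}} = \frac{713}{10067} - \frac{1652}{\sqrt{361 + 18496}} = \frac{713}{10067} - \frac{1652}{\sqrt{18857}} = \frac{713}{10067} - 1652 \frac{\sqrt{18857}}{18857} = \frac{713}{10067} - \frac{1652 \sqrt{18857}}{18857}$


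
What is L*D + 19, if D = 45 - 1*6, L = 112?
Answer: 4387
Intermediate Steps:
D = 39 (D = 45 - 6 = 39)
L*D + 19 = 112*39 + 19 = 4368 + 19 = 4387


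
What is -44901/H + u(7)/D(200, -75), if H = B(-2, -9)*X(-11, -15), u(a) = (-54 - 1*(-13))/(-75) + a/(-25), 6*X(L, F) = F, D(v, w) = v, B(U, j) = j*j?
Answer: 166301/750 ≈ 221.73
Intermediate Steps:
B(U, j) = j**2
X(L, F) = F/6
u(a) = 41/75 - a/25 (u(a) = (-54 + 13)*(-1/75) + a*(-1/25) = -41*(-1/75) - a/25 = 41/75 - a/25)
H = -405/2 (H = (-9)**2*((1/6)*(-15)) = 81*(-5/2) = -405/2 ≈ -202.50)
-44901/H + u(7)/D(200, -75) = -44901/(-405/2) + (41/75 - 1/25*7)/200 = -44901*(-2/405) + (41/75 - 7/25)*(1/200) = 3326/15 + (4/15)*(1/200) = 3326/15 + 1/750 = 166301/750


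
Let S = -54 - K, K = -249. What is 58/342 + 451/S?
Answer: 27592/11115 ≈ 2.4824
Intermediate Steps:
S = 195 (S = -54 - 1*(-249) = -54 + 249 = 195)
58/342 + 451/S = 58/342 + 451/195 = 58*(1/342) + 451*(1/195) = 29/171 + 451/195 = 27592/11115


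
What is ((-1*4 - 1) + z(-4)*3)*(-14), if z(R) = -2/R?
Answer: 49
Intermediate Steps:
((-1*4 - 1) + z(-4)*3)*(-14) = ((-1*4 - 1) - 2/(-4)*3)*(-14) = ((-4 - 1) - 2*(-1/4)*3)*(-14) = (-5 + (1/2)*3)*(-14) = (-5 + 3/2)*(-14) = -7/2*(-14) = 49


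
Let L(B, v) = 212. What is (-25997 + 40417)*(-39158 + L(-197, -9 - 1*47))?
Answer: -561601320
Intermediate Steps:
(-25997 + 40417)*(-39158 + L(-197, -9 - 1*47)) = (-25997 + 40417)*(-39158 + 212) = 14420*(-38946) = -561601320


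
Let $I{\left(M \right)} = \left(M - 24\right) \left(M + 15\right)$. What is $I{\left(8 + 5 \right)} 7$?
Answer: $-2156$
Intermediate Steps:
$I{\left(M \right)} = \left(-24 + M\right) \left(15 + M\right)$
$I{\left(8 + 5 \right)} 7 = \left(-360 + \left(8 + 5\right)^{2} - 9 \left(8 + 5\right)\right) 7 = \left(-360 + 13^{2} - 117\right) 7 = \left(-360 + 169 - 117\right) 7 = \left(-308\right) 7 = -2156$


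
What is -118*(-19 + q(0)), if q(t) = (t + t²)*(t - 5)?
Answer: 2242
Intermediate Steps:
q(t) = (-5 + t)*(t + t²) (q(t) = (t + t²)*(-5 + t) = (-5 + t)*(t + t²))
-118*(-19 + q(0)) = -118*(-19 + 0*(-5 + 0² - 4*0)) = -118*(-19 + 0*(-5 + 0 + 0)) = -118*(-19 + 0*(-5)) = -118*(-19 + 0) = -118*(-19) = 2242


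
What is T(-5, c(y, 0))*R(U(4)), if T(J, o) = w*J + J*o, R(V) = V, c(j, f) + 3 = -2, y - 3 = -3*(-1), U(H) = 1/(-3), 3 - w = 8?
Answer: -50/3 ≈ -16.667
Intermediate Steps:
w = -5 (w = 3 - 1*8 = 3 - 8 = -5)
U(H) = -⅓
y = 6 (y = 3 - 3*(-1) = 3 + 3 = 6)
c(j, f) = -5 (c(j, f) = -3 - 2 = -5)
T(J, o) = -5*J + J*o
T(-5, c(y, 0))*R(U(4)) = -5*(-5 - 5)*(-⅓) = -5*(-10)*(-⅓) = 50*(-⅓) = -50/3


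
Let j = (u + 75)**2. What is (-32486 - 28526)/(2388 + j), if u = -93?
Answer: -15253/678 ≈ -22.497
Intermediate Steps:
j = 324 (j = (-93 + 75)**2 = (-18)**2 = 324)
(-32486 - 28526)/(2388 + j) = (-32486 - 28526)/(2388 + 324) = -61012/2712 = -61012*1/2712 = -15253/678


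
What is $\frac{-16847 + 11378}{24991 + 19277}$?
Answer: $- \frac{1823}{14756} \approx -0.12354$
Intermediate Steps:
$\frac{-16847 + 11378}{24991 + 19277} = - \frac{5469}{44268} = \left(-5469\right) \frac{1}{44268} = - \frac{1823}{14756}$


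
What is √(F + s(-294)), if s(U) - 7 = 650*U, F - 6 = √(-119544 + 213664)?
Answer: √(-191087 + 2*√23530) ≈ 436.78*I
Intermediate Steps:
F = 6 + 2*√23530 (F = 6 + √(-119544 + 213664) = 6 + √94120 = 6 + 2*√23530 ≈ 312.79)
s(U) = 7 + 650*U
√(F + s(-294)) = √((6 + 2*√23530) + (7 + 650*(-294))) = √((6 + 2*√23530) + (7 - 191100)) = √((6 + 2*√23530) - 191093) = √(-191087 + 2*√23530)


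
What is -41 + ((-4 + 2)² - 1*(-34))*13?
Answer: 453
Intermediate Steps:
-41 + ((-4 + 2)² - 1*(-34))*13 = -41 + ((-2)² + 34)*13 = -41 + (4 + 34)*13 = -41 + 38*13 = -41 + 494 = 453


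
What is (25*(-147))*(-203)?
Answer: 746025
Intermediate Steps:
(25*(-147))*(-203) = -3675*(-203) = 746025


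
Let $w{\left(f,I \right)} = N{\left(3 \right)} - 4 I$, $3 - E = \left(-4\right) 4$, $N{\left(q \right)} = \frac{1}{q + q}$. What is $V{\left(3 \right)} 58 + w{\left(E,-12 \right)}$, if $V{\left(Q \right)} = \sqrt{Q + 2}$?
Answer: $\frac{289}{6} + 58 \sqrt{5} \approx 177.86$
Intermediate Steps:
$N{\left(q \right)} = \frac{1}{2 q}$
$V{\left(Q \right)} = \sqrt{2 + Q}$
$E = 19$ ($E = 3 - \left(-4\right) 4 = 3 - -16 = 3 + 16 = 19$)
$w{\left(f,I \right)} = \frac{1}{6} - 4 I$ ($w{\left(f,I \right)} = \frac{1}{2 \cdot 3} - 4 I = \frac{1}{2} \cdot \frac{1}{3} - 4 I = \frac{1}{6} - 4 I$)
$V{\left(3 \right)} 58 + w{\left(E,-12 \right)} = \sqrt{2 + 3} \cdot 58 + \left(\frac{1}{6} - -48\right) = \sqrt{5} \cdot 58 + \left(\frac{1}{6} + 48\right) = 58 \sqrt{5} + \frac{289}{6} = \frac{289}{6} + 58 \sqrt{5}$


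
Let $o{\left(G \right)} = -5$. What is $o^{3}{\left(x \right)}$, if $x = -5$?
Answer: $-125$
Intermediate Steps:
$o^{3}{\left(x \right)} = \left(-5\right)^{3} = -125$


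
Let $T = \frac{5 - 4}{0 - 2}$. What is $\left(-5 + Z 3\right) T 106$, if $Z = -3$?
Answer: $742$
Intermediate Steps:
$T = - \frac{1}{2}$ ($T = 1 \frac{1}{-2} = 1 \left(- \frac{1}{2}\right) = - \frac{1}{2} \approx -0.5$)
$\left(-5 + Z 3\right) T 106 = \left(-5 - 9\right) \left(\left(- \frac{1}{2}\right) 106\right) = \left(-5 - 9\right) \left(-53\right) = \left(-14\right) \left(-53\right) = 742$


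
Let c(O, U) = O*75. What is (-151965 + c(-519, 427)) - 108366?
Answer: -299256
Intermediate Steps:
c(O, U) = 75*O
(-151965 + c(-519, 427)) - 108366 = (-151965 + 75*(-519)) - 108366 = (-151965 - 38925) - 108366 = -190890 - 108366 = -299256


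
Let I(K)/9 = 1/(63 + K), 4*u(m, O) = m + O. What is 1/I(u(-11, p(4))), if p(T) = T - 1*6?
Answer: 239/36 ≈ 6.6389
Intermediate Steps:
p(T) = -6 + T (p(T) = T - 6 = -6 + T)
u(m, O) = O/4 + m/4 (u(m, O) = (m + O)/4 = (O + m)/4 = O/4 + m/4)
I(K) = 9/(63 + K)
1/I(u(-11, p(4))) = 1/(9/(63 + ((-6 + 4)/4 + (1/4)*(-11)))) = 1/(9/(63 + ((1/4)*(-2) - 11/4))) = 1/(9/(63 + (-1/2 - 11/4))) = 1/(9/(63 - 13/4)) = 1/(9/(239/4)) = 1/(9*(4/239)) = 1/(36/239) = 239/36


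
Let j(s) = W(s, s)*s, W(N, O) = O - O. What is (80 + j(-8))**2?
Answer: 6400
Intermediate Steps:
W(N, O) = 0
j(s) = 0 (j(s) = 0*s = 0)
(80 + j(-8))**2 = (80 + 0)**2 = 80**2 = 6400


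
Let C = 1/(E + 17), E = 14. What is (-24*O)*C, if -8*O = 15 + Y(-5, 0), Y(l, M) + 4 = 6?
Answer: 51/31 ≈ 1.6452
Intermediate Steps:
Y(l, M) = 2 (Y(l, M) = -4 + 6 = 2)
C = 1/31 (C = 1/(14 + 17) = 1/31 ≈ 0.032258)
O = -17/8 (O = -(15 + 2)/8 = -⅛*17 = -17/8 ≈ -2.1250)
(-24*O)*C = -24*(-17/8)*(1/31) = 51*(1/31) = 51/31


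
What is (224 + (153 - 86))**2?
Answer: 84681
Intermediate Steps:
(224 + (153 - 86))**2 = (224 + 67)**2 = 291**2 = 84681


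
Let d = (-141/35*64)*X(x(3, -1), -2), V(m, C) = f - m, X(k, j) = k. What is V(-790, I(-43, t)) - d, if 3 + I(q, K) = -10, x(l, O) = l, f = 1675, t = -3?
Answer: 113347/35 ≈ 3238.5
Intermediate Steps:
I(q, K) = -13 (I(q, K) = -3 - 10 = -13)
V(m, C) = 1675 - m
d = -27072/35 (d = (-141/35*64)*3 = (-141*1/35*64)*3 = -141/35*64*3 = -9024/35*3 = -27072/35 ≈ -773.49)
V(-790, I(-43, t)) - d = (1675 - 1*(-790)) - 1*(-27072/35) = (1675 + 790) + 27072/35 = 2465 + 27072/35 = 113347/35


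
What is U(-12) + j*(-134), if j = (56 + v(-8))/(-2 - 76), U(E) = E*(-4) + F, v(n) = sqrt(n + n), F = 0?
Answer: 5624/39 + 268*I/39 ≈ 144.21 + 6.8718*I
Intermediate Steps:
v(n) = sqrt(2)*sqrt(n) (v(n) = sqrt(2*n) = sqrt(2)*sqrt(n))
U(E) = -4*E (U(E) = E*(-4) + 0 = -4*E + 0 = -4*E)
j = -28/39 - 2*I/39 (j = (56 + sqrt(2)*sqrt(-8))/(-2 - 76) = (56 + sqrt(2)*(2*I*sqrt(2)))/(-78) = (56 + 4*I)*(-1/78) = -28/39 - 2*I/39 ≈ -0.71795 - 0.051282*I)
U(-12) + j*(-134) = -4*(-12) + (-28/39 - 2*I/39)*(-134) = 48 + (3752/39 + 268*I/39) = 5624/39 + 268*I/39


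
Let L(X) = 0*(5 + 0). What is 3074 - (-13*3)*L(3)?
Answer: 3074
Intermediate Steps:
L(X) = 0 (L(X) = 0*5 = 0)
3074 - (-13*3)*L(3) = 3074 - (-13*3)*0 = 3074 - (-39)*0 = 3074 - 1*0 = 3074 + 0 = 3074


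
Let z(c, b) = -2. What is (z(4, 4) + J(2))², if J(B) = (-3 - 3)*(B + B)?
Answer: 676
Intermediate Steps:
J(B) = -12*B
(z(4, 4) + J(2))² = (-2 - 12*2)² = (-2 - 24)² = (-26)² = 676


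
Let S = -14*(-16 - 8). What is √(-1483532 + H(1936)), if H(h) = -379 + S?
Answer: 5*I*√59343 ≈ 1218.0*I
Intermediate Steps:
S = 336 (S = -14*(-24) = 336)
H(h) = -43 (H(h) = -379 + 336 = -43)
√(-1483532 + H(1936)) = √(-1483532 - 43) = √(-1483575) = 5*I*√59343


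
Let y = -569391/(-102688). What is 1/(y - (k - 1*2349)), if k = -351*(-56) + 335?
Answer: -102688/1811052305 ≈ -5.6701e-5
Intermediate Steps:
k = 19991 (k = 19656 + 335 = 19991)
y = 569391/102688 (y = -569391*(-1/102688) = 569391/102688 ≈ 5.5449)
1/(y - (k - 1*2349)) = 1/(569391/102688 - (19991 - 1*2349)) = 1/(569391/102688 - (19991 - 2349)) = 1/(569391/102688 - 1*17642) = 1/(569391/102688 - 17642) = 1/(-1811052305/102688) = -102688/1811052305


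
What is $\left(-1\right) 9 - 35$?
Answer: $-44$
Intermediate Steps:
$\left(-1\right) 9 - 35 = -9 - 35 = -44$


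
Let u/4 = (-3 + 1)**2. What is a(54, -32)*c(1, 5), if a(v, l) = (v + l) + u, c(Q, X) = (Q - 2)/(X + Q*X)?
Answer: -19/5 ≈ -3.8000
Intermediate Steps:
c(Q, X) = (-2 + Q)/(X + Q*X)
u = 16 (u = 4*(-3 + 1)**2 = 4*(-2)**2 = 4*4 = 16)
a(v, l) = 16 + l + v (a(v, l) = (v + l) + 16 = (l + v) + 16 = 16 + l + v)
a(54, -32)*c(1, 5) = (16 - 32 + 54)*((-2 + 1)/(5*(1 + 1))) = 38*((1/5)*(-1)/2) = 38*((1/5)*(1/2)*(-1)) = 38*(-1/10) = -19/5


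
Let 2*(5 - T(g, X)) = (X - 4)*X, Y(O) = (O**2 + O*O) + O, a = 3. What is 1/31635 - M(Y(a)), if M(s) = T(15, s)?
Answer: 10977347/63270 ≈ 173.50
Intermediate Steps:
Y(O) = O + 2*O**2 (Y(O) = (O**2 + O**2) + O = 2*O**2 + O = O + 2*O**2)
T(g, X) = 5 - X*(-4 + X)/2 (T(g, X) = 5 - (X - 4)*X/2 = 5 - (-4 + X)*X/2 = 5 - X*(-4 + X)/2)
M(s) = 5 + 2*s - s**2/2
1/31635 - M(Y(a)) = 1/31635 - (5 + 2*(3*(1 + 2*3)) - 9*(1 + 2*3)**2/2) = 1/31635 - (5 + 2*(3*(1 + 6)) - 9*(1 + 6)**2/2) = 1/31635 - (5 + 2*(3*7) - (3*7)**2/2) = 1/31635 - (5 + 2*21 - 1/2*21**2) = 1/31635 - (5 + 42 - 1/2*441) = 1/31635 - (5 + 42 - 441/2) = 1/31635 - 1*(-347/2) = 1/31635 + 347/2 = 10977347/63270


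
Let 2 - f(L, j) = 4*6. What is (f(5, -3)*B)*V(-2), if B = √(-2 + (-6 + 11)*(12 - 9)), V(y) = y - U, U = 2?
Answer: 88*√13 ≈ 317.29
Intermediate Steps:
V(y) = -2 + y (V(y) = y - 1*2 = y - 2 = -2 + y)
B = √13 (B = √(-2 + 5*3) = √(-2 + 15) = √13 ≈ 3.6056)
f(L, j) = -22 (f(L, j) = 2 - 4*6 = 2 - 1*24 = 2 - 24 = -22)
(f(5, -3)*B)*V(-2) = (-22*√13)*(-2 - 2) = -22*√13*(-4) = 88*√13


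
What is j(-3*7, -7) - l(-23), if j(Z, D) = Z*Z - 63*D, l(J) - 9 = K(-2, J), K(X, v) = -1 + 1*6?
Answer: 868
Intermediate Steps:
K(X, v) = 5 (K(X, v) = -1 + 6 = 5)
l(J) = 14 (l(J) = 9 + 5 = 14)
j(Z, D) = Z² - 63*D
j(-3*7, -7) - l(-23) = ((-3*7)² - 63*(-7)) - 1*14 = ((-21)² + 441) - 14 = (441 + 441) - 14 = 882 - 14 = 868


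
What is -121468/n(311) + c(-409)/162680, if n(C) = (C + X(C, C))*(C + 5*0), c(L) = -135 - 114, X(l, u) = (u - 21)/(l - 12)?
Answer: -71272136027/56859147240 ≈ -1.2535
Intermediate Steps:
X(l, u) = (-21 + u)/(-12 + l)
c(L) = -249
n(C) = C*(C + (-21 + C)/(-12 + C)) (n(C) = (C + (-21 + C)/(-12 + C))*(C + 5*0) = (C + (-21 + C)/(-12 + C))*(C + 0) = (C + (-21 + C)/(-12 + C))*C = C*(C + (-21 + C)/(-12 + C)))
-121468/n(311) + c(-409)/162680 = -121468*(-12 + 311)/(311*(-21 + 311 + 311*(-12 + 311))) - 249/162680 = -121468*299/(311*(-21 + 311 + 311*299)) - 249*1/162680 = -121468*299/(311*(-21 + 311 + 92989)) - 3/1960 = -121468/(311*(1/299)*93279) - 3/1960 = -121468/29009769/299 - 3/1960 = -121468*299/29009769 - 3/1960 = -36318932/29009769 - 3/1960 = -71272136027/56859147240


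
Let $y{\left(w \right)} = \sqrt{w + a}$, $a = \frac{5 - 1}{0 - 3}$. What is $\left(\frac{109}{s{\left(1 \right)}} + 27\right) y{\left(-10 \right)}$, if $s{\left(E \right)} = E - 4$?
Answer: $- \frac{28 i \sqrt{102}}{9} \approx - 31.421 i$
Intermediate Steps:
$s{\left(E \right)} = -4 + E$ ($s{\left(E \right)} = E - 4 = -4 + E$)
$a = - \frac{4}{3}$ ($a = \frac{4}{-3} = 4 \left(- \frac{1}{3}\right) = - \frac{4}{3} \approx -1.3333$)
$y{\left(w \right)} = \sqrt{- \frac{4}{3} + w}$ ($y{\left(w \right)} = \sqrt{w - \frac{4}{3}} = \sqrt{- \frac{4}{3} + w}$)
$\left(\frac{109}{s{\left(1 \right)}} + 27\right) y{\left(-10 \right)} = \left(\frac{109}{-4 + 1} + 27\right) \frac{\sqrt{-12 + 9 \left(-10\right)}}{3} = \left(\frac{109}{-3} + 27\right) \frac{\sqrt{-12 - 90}}{3} = \left(109 \left(- \frac{1}{3}\right) + 27\right) \frac{\sqrt{-102}}{3} = \left(- \frac{109}{3} + 27\right) \frac{i \sqrt{102}}{3} = - \frac{28 \frac{i \sqrt{102}}{3}}{3} = - \frac{28 i \sqrt{102}}{9}$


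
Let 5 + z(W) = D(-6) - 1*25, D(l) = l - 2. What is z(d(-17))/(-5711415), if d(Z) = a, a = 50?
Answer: 38/5711415 ≈ 6.6533e-6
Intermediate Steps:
D(l) = -2 + l
d(Z) = 50
z(W) = -38 (z(W) = -5 + ((-2 - 6) - 1*25) = -5 + (-8 - 25) = -5 - 33 = -38)
z(d(-17))/(-5711415) = -38/(-5711415) = -38*(-1/5711415) = 38/5711415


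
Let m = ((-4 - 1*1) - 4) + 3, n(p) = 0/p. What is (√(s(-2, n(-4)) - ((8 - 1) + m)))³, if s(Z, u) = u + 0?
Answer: -I ≈ -1.0*I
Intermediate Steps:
n(p) = 0
s(Z, u) = u
m = -6 (m = ((-4 - 1) - 4) + 3 = (-5 - 4) + 3 = -9 + 3 = -6)
(√(s(-2, n(-4)) - ((8 - 1) + m)))³ = (√(0 - ((8 - 1) - 6)))³ = (√(0 - (7 - 6)))³ = (√(0 - 1*1))³ = (√(0 - 1))³ = (√(-1))³ = I³ = -I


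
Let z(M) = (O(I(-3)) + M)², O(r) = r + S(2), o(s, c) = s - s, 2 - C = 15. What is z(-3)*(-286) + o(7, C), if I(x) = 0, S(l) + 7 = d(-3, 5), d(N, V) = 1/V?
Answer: -686686/25 ≈ -27467.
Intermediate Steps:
S(l) = -34/5 (S(l) = -7 + 1/5 = -7 + ⅕ = -34/5)
C = -13 (C = 2 - 1*15 = 2 - 15 = -13)
o(s, c) = 0
O(r) = -34/5 + r (O(r) = r - 34/5 = -34/5 + r)
z(M) = (-34/5 + M)² (z(M) = ((-34/5 + 0) + M)² = (-34/5 + M)²)
z(-3)*(-286) + o(7, C) = ((34 - 5*(-3))²/25)*(-286) + 0 = ((34 + 15)²/25)*(-286) + 0 = ((1/25)*49²)*(-286) + 0 = ((1/25)*2401)*(-286) + 0 = (2401/25)*(-286) + 0 = -686686/25 + 0 = -686686/25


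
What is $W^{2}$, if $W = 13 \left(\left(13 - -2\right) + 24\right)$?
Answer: $257049$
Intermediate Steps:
$W = 507$ ($W = 13 \left(\left(13 + 2\right) + 24\right) = 13 \left(15 + 24\right) = 13 \cdot 39 = 507$)
$W^{2} = 507^{2} = 257049$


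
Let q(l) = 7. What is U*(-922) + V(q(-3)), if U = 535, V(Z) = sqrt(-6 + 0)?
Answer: -493270 + I*sqrt(6) ≈ -4.9327e+5 + 2.4495*I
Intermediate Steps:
V(Z) = I*sqrt(6) (V(Z) = sqrt(-6) = I*sqrt(6))
U*(-922) + V(q(-3)) = 535*(-922) + I*sqrt(6) = -493270 + I*sqrt(6)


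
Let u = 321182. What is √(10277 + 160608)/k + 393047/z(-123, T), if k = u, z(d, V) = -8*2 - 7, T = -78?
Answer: -17089 + √170885/321182 ≈ -17089.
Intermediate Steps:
z(d, V) = -23 (z(d, V) = -16 - 7 = -23)
k = 321182
√(10277 + 160608)/k + 393047/z(-123, T) = √(10277 + 160608)/321182 + 393047/(-23) = √170885*(1/321182) + 393047*(-1/23) = √170885/321182 - 17089 = -17089 + √170885/321182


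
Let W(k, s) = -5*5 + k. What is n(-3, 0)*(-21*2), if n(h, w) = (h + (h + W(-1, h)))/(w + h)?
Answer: -448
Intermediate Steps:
W(k, s) = -25 + k
n(h, w) = (-26 + 2*h)/(h + w) (n(h, w) = (h + (h + (-25 - 1)))/(w + h) = (h + (h - 26))/(h + w) = (h + (-26 + h))/(h + w) = (-26 + 2*h)/(h + w))
n(-3, 0)*(-21*2) = (2*(-13 - 3)/(-3 + 0))*(-21*2) = (2*(-16)/(-3))*(-42) = (2*(-1/3)*(-16))*(-42) = (32/3)*(-42) = -448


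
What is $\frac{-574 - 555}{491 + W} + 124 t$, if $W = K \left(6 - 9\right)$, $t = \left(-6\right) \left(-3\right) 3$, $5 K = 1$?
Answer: $\frac{16412947}{2452} \approx 6693.7$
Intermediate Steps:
$K = \frac{1}{5}$ ($K = \frac{1}{5} \cdot 1 = \frac{1}{5} \approx 0.2$)
$t = 54$ ($t = 18 \cdot 3 = 54$)
$W = - \frac{3}{5}$ ($W = \frac{6 - 9}{5} = \frac{1}{5} \left(-3\right) = - \frac{3}{5} \approx -0.6$)
$\frac{-574 - 555}{491 + W} + 124 t = \frac{-574 - 555}{491 - \frac{3}{5}} + 124 \cdot 54 = - \frac{1129}{\frac{2452}{5}} + 6696 = \left(-1129\right) \frac{5}{2452} + 6696 = - \frac{5645}{2452} + 6696 = \frac{16412947}{2452}$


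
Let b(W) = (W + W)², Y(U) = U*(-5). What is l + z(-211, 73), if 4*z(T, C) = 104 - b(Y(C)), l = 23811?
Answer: -109388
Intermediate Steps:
Y(U) = -5*U
b(W) = 4*W² (b(W) = (2*W)² = 4*W²)
z(T, C) = 26 - 25*C² (z(T, C) = (104 - 4*(-5*C)²)/4 = (104 - 4*25*C²)/4 = (104 - 100*C²)/4 = 26 - 25*C²)
l + z(-211, 73) = 23811 + (26 - 25*73²) = 23811 + (26 - 25*5329) = 23811 + (26 - 133225) = 23811 - 133199 = -109388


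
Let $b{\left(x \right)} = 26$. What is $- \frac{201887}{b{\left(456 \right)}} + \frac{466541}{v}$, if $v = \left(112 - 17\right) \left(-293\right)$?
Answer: $- \frac{5631654711}{723710} \approx -7781.6$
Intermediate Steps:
$v = -27835$ ($v = \left(112 - 17\right) \left(-293\right) = 95 \left(-293\right) = -27835$)
$- \frac{201887}{b{\left(456 \right)}} + \frac{466541}{v} = - \frac{201887}{26} + \frac{466541}{-27835} = \left(-201887\right) \frac{1}{26} + 466541 \left(- \frac{1}{27835}\right) = - \frac{201887}{26} - \frac{466541}{27835} = - \frac{5631654711}{723710}$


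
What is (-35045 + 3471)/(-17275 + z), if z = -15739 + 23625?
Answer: 31574/9389 ≈ 3.3629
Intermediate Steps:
z = 7886
(-35045 + 3471)/(-17275 + z) = (-35045 + 3471)/(-17275 + 7886) = -31574/(-9389) = -31574*(-1/9389) = 31574/9389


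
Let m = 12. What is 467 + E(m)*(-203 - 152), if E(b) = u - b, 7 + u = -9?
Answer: 10407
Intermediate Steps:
u = -16 (u = -7 - 9 = -16)
E(b) = -16 - b
467 + E(m)*(-203 - 152) = 467 + (-16 - 1*12)*(-203 - 152) = 467 + (-16 - 12)*(-355) = 467 - 28*(-355) = 467 + 9940 = 10407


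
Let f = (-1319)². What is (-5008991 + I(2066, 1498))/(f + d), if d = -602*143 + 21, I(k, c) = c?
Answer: -5007493/1653696 ≈ -3.0281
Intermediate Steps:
d = -86065 (d = -86086 + 21 = -86065)
f = 1739761
(-5008991 + I(2066, 1498))/(f + d) = (-5008991 + 1498)/(1739761 - 86065) = -5007493/1653696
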